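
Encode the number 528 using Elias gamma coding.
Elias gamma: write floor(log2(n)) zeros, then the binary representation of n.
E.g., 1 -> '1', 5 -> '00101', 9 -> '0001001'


num_bits = floor(log2(528)) + 1 = 10
leading_zeros = num_bits - 1 = 9
binary(528) = 1000010000

Elias gamma(528) = '000000000' + '1000010000' = 0000000001000010000 (19 bits)


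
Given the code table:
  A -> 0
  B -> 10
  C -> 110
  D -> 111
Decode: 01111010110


Decoding:
0 -> A
111 -> D
10 -> B
10 -> B
110 -> C


Result: ADBBC


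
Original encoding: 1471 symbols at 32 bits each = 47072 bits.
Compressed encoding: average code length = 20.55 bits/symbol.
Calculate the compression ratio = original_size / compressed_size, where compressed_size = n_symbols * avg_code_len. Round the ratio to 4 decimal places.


original_size = n_symbols * orig_bits = 1471 * 32 = 47072 bits
compressed_size = n_symbols * avg_code_len = 1471 * 20.55 = 30229.05 bits
ratio = original_size / compressed_size = 47072 / 30229.05 = 1.5572

Compression ratio = 1.5572


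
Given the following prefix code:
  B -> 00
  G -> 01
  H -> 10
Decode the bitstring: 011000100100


Decoding step by step:
Bits 01 -> G
Bits 10 -> H
Bits 00 -> B
Bits 10 -> H
Bits 01 -> G
Bits 00 -> B


Decoded message: GHBHGB


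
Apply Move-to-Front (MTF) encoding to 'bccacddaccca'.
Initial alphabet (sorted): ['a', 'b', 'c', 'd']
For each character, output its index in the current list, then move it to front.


MTF encoding:
'b': index 1 in ['a', 'b', 'c', 'd'] -> ['b', 'a', 'c', 'd']
'c': index 2 in ['b', 'a', 'c', 'd'] -> ['c', 'b', 'a', 'd']
'c': index 0 in ['c', 'b', 'a', 'd'] -> ['c', 'b', 'a', 'd']
'a': index 2 in ['c', 'b', 'a', 'd'] -> ['a', 'c', 'b', 'd']
'c': index 1 in ['a', 'c', 'b', 'd'] -> ['c', 'a', 'b', 'd']
'd': index 3 in ['c', 'a', 'b', 'd'] -> ['d', 'c', 'a', 'b']
'd': index 0 in ['d', 'c', 'a', 'b'] -> ['d', 'c', 'a', 'b']
'a': index 2 in ['d', 'c', 'a', 'b'] -> ['a', 'd', 'c', 'b']
'c': index 2 in ['a', 'd', 'c', 'b'] -> ['c', 'a', 'd', 'b']
'c': index 0 in ['c', 'a', 'd', 'b'] -> ['c', 'a', 'd', 'b']
'c': index 0 in ['c', 'a', 'd', 'b'] -> ['c', 'a', 'd', 'b']
'a': index 1 in ['c', 'a', 'd', 'b'] -> ['a', 'c', 'd', 'b']


Output: [1, 2, 0, 2, 1, 3, 0, 2, 2, 0, 0, 1]


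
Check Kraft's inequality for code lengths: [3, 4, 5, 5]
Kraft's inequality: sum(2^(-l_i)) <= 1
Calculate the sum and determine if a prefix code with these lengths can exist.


Sum = 2^(-3) + 2^(-4) + 2^(-5) + 2^(-5)
    = 0.125 + 0.0625 + 0.03125 + 0.03125
    = 8/32 = 0.25
Since 0.25 <= 1, Kraft's inequality IS satisfied.
A prefix code with these lengths CAN exist.

Kraft sum = 0.25. Satisfied.


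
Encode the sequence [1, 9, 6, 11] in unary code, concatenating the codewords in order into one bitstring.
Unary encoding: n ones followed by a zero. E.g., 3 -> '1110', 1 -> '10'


Encode each number as n ones followed by a terminating 0:
  1 -> 10 (2 bits)
  9 -> 1111111110 (10 bits)
  6 -> 1111110 (7 bits)
  11 -> 111111111110 (12 bits)
Total length = 2 + 10 + 7 + 12 = 31 bits.

Unary([1, 9, 6, 11]) = 1011111111101111110111111111110 (31 bits)


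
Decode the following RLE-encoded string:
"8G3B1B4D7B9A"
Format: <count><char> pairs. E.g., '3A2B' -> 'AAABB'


Expanding each <count><char> pair:
  8G -> 'GGGGGGGG'
  3B -> 'BBB'
  1B -> 'B'
  4D -> 'DDDD'
  7B -> 'BBBBBBB'
  9A -> 'AAAAAAAAA'

Decoded = GGGGGGGGBBBBDDDDBBBBBBBAAAAAAAAA


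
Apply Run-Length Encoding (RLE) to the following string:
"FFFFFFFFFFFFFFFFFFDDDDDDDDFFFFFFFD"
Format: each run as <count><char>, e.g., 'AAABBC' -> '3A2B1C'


Scanning runs left to right:
  i=0: run of 'F' x 18 -> '18F'
  i=18: run of 'D' x 8 -> '8D'
  i=26: run of 'F' x 7 -> '7F'
  i=33: run of 'D' x 1 -> '1D'

RLE = 18F8D7F1D


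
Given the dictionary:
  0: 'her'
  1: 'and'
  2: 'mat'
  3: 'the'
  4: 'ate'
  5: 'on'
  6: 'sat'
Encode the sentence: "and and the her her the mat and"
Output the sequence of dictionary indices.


Look up each word in the dictionary:
  'and' -> 1
  'and' -> 1
  'the' -> 3
  'her' -> 0
  'her' -> 0
  'the' -> 3
  'mat' -> 2
  'and' -> 1

Encoded: [1, 1, 3, 0, 0, 3, 2, 1]


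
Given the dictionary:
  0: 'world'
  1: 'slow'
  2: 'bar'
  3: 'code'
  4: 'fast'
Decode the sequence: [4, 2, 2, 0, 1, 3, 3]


Look up each index in the dictionary:
  4 -> 'fast'
  2 -> 'bar'
  2 -> 'bar'
  0 -> 'world'
  1 -> 'slow'
  3 -> 'code'
  3 -> 'code'

Decoded: "fast bar bar world slow code code"


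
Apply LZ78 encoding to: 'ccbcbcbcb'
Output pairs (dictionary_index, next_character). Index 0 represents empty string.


LZ78 encoding steps:
Dictionary: {0: ''}
Step 1: w='' (idx 0), next='c' -> output (0, 'c'), add 'c' as idx 1
Step 2: w='c' (idx 1), next='b' -> output (1, 'b'), add 'cb' as idx 2
Step 3: w='cb' (idx 2), next='c' -> output (2, 'c'), add 'cbc' as idx 3
Step 4: w='' (idx 0), next='b' -> output (0, 'b'), add 'b' as idx 4
Step 5: w='cb' (idx 2), end of input -> output (2, '')


Encoded: [(0, 'c'), (1, 'b'), (2, 'c'), (0, 'b'), (2, '')]


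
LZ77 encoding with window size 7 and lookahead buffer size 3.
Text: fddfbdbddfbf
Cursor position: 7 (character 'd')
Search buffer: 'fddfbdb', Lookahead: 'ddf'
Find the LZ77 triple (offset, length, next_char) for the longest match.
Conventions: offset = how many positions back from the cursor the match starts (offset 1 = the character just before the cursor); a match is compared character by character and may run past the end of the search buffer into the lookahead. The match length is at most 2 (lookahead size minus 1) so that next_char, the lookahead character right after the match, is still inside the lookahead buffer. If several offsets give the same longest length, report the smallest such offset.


Try each offset into the search buffer:
  offset=1 (pos 6, char 'b'): match length 0
  offset=2 (pos 5, char 'd'): match length 1
  offset=3 (pos 4, char 'b'): match length 0
  offset=4 (pos 3, char 'f'): match length 0
  offset=5 (pos 2, char 'd'): match length 1
  offset=6 (pos 1, char 'd'): match length 2
  offset=7 (pos 0, char 'f'): match length 0
Longest match has length 2 at offset 6.
next_char = character at position 7 + 2 = 9 -> 'f'

Best match: offset=6, length=2 (matching 'dd' starting at position 1)
LZ77 triple: (6, 2, 'f')


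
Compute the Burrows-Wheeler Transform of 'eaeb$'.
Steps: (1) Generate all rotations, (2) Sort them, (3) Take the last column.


Rotations (sorted):
  0: $eaeb -> last char: b
  1: aeb$e -> last char: e
  2: b$eae -> last char: e
  3: eaeb$ -> last char: $
  4: eb$ea -> last char: a


BWT = bee$a


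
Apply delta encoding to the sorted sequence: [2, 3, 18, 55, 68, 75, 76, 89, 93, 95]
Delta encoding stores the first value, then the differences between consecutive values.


First value: 2
Deltas:
  3 - 2 = 1
  18 - 3 = 15
  55 - 18 = 37
  68 - 55 = 13
  75 - 68 = 7
  76 - 75 = 1
  89 - 76 = 13
  93 - 89 = 4
  95 - 93 = 2


Delta encoded: [2, 1, 15, 37, 13, 7, 1, 13, 4, 2]


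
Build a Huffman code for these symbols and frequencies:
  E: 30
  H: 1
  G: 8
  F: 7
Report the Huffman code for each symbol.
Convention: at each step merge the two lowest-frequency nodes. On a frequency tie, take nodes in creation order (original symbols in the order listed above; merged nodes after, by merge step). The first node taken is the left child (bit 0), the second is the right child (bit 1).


Huffman tree construction:
Step 1: Merge H(1) + F(7) = 8
Step 2: Merge G(8) + (H+F)(8) = 16
Step 3: Merge (G+(H+F))(16) + E(30) = 46
Read each symbol's code off the tree from the root (left child = 0, right child = 1).

Codes:
  E: 1 (length 1)
  H: 010 (length 3)
  G: 00 (length 2)
  F: 011 (length 3)
Average code length: 70/46 = 1.5217 bits/symbol


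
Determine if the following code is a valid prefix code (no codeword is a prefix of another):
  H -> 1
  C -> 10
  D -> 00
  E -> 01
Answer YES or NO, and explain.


Checking each pair (does one codeword prefix another?):
  H='1' vs C='10': prefix -- VIOLATION

NO -- this is NOT a valid prefix code. H (1) is a prefix of C (10).


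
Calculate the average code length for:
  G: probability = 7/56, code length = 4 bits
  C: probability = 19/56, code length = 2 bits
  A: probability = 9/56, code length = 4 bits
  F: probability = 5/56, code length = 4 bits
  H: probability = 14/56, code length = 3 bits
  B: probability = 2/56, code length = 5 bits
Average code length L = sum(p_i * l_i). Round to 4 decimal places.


Weighted contributions p_i * l_i:
  G: (7/56) * 4 = 28/56
  C: (19/56) * 2 = 38/56
  A: (9/56) * 4 = 36/56
  F: (5/56) * 4 = 20/56
  H: (14/56) * 3 = 42/56
  B: (2/56) * 5 = 10/56
Sum = (28 + 38 + 36 + 20 + 42 + 10)/56 = 174/56

L = 174/56 = 3.1071 bits/symbol


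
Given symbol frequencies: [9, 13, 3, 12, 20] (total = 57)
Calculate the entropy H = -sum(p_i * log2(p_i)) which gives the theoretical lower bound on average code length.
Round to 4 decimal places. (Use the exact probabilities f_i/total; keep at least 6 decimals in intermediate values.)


Per-symbol terms -p_i * log2(p_i) with p_i = f_i/57:
  p = 9/57 = 0.157895: log2(p) = -2.662965, -p*log2(p) = 0.420468
  p = 13/57 = 0.228070: log2(p) = -2.132450, -p*log2(p) = 0.486348
  p = 3/57 = 0.052632: log2(p) = -4.247928, -p*log2(p) = 0.223575
  p = 12/57 = 0.210526: log2(p) = -2.247928, -p*log2(p) = 0.473248
  p = 20/57 = 0.350877: log2(p) = -1.510962, -p*log2(p) = 0.530162
H = 0.420468 + 0.486348 + 0.223575 + 0.473248 + 0.530162 = 2.133801

H = 2.1338 bits/symbol


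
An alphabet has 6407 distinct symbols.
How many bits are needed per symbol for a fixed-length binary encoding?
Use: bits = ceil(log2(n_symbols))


log2(6407) = 12.6454
Bracket: 2^12 = 4096 < 6407 <= 2^13 = 8192
So ceil(log2(6407)) = 13

bits = ceil(log2(6407)) = ceil(12.6454) = 13 bits


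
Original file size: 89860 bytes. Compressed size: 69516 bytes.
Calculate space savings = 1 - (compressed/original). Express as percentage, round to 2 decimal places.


ratio = compressed/original = 69516/89860 = 0.773603
savings = 1 - ratio = 1 - 0.773603 = 0.226397
as a percentage: 0.226397 * 100 = 22.64%

Space savings = 1 - 69516/89860 = 22.64%


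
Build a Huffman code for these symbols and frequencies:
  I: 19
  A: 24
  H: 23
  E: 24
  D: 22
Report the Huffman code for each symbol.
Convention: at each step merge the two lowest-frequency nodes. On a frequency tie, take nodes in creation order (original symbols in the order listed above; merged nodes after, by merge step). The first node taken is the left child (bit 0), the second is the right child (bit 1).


Huffman tree construction:
Step 1: Merge I(19) + D(22) = 41
Step 2: Merge H(23) + A(24) = 47
Step 3: Merge E(24) + (I+D)(41) = 65
Step 4: Merge (H+A)(47) + (E+(I+D))(65) = 112
Read each symbol's code off the tree from the root (left child = 0, right child = 1).

Codes:
  I: 110 (length 3)
  A: 01 (length 2)
  H: 00 (length 2)
  E: 10 (length 2)
  D: 111 (length 3)
Average code length: 265/112 = 2.3661 bits/symbol


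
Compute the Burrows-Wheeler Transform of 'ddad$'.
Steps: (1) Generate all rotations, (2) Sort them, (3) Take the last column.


Rotations (sorted):
  0: $ddad -> last char: d
  1: ad$dd -> last char: d
  2: d$dda -> last char: a
  3: dad$d -> last char: d
  4: ddad$ -> last char: $


BWT = ddad$


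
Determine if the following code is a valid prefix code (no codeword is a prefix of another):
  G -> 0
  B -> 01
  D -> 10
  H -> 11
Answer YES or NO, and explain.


Checking each pair (does one codeword prefix another?):
  G='0' vs B='01': prefix -- VIOLATION

NO -- this is NOT a valid prefix code. G (0) is a prefix of B (01).


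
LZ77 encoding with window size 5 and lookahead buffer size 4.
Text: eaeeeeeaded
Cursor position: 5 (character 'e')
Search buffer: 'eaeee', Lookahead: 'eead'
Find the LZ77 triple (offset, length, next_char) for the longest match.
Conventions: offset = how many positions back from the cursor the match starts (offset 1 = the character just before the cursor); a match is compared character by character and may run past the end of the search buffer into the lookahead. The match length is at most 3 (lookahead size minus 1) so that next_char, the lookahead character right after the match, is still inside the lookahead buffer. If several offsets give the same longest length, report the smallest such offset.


Try each offset into the search buffer:
  offset=1 (pos 4, char 'e'): match length 2
  offset=2 (pos 3, char 'e'): match length 2
  offset=3 (pos 2, char 'e'): match length 2
  offset=4 (pos 1, char 'a'): match length 0
  offset=5 (pos 0, char 'e'): match length 1
Longest match has length 2, found at offsets 1, 2, 3; take the smallest, offset 1.
next_char = character at position 5 + 2 = 7 -> 'a'

Best match: offset=1, length=2 (matching 'ee' starting at position 4)
LZ77 triple: (1, 2, 'a')


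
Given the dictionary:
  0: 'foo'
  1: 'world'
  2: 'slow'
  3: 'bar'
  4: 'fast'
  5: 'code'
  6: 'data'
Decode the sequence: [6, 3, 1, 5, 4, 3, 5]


Look up each index in the dictionary:
  6 -> 'data'
  3 -> 'bar'
  1 -> 'world'
  5 -> 'code'
  4 -> 'fast'
  3 -> 'bar'
  5 -> 'code'

Decoded: "data bar world code fast bar code"


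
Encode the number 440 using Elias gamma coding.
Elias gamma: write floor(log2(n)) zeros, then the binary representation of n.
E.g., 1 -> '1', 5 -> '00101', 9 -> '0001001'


num_bits = floor(log2(440)) + 1 = 9
leading_zeros = num_bits - 1 = 8
binary(440) = 110111000

Elias gamma(440) = '00000000' + '110111000' = 00000000110111000 (17 bits)


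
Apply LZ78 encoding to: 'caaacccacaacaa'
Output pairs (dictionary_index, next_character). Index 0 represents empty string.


LZ78 encoding steps:
Dictionary: {0: ''}
Step 1: w='' (idx 0), next='c' -> output (0, 'c'), add 'c' as idx 1
Step 2: w='' (idx 0), next='a' -> output (0, 'a'), add 'a' as idx 2
Step 3: w='a' (idx 2), next='a' -> output (2, 'a'), add 'aa' as idx 3
Step 4: w='c' (idx 1), next='c' -> output (1, 'c'), add 'cc' as idx 4
Step 5: w='c' (idx 1), next='a' -> output (1, 'a'), add 'ca' as idx 5
Step 6: w='ca' (idx 5), next='a' -> output (5, 'a'), add 'caa' as idx 6
Step 7: w='caa' (idx 6), end of input -> output (6, '')


Encoded: [(0, 'c'), (0, 'a'), (2, 'a'), (1, 'c'), (1, 'a'), (5, 'a'), (6, '')]


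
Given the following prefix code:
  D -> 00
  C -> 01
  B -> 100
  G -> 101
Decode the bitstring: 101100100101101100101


Decoding step by step:
Bits 101 -> G
Bits 100 -> B
Bits 100 -> B
Bits 101 -> G
Bits 101 -> G
Bits 100 -> B
Bits 101 -> G


Decoded message: GBBGGBG


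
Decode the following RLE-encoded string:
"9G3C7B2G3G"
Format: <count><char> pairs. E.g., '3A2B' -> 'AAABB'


Expanding each <count><char> pair:
  9G -> 'GGGGGGGGG'
  3C -> 'CCC'
  7B -> 'BBBBBBB'
  2G -> 'GG'
  3G -> 'GGG'

Decoded = GGGGGGGGGCCCBBBBBBBGGGGG


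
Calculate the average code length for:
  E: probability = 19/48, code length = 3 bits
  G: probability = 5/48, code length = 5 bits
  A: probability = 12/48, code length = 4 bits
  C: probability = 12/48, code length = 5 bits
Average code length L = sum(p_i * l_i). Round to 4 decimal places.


Weighted contributions p_i * l_i:
  E: (19/48) * 3 = 57/48
  G: (5/48) * 5 = 25/48
  A: (12/48) * 4 = 48/48
  C: (12/48) * 5 = 60/48
Sum = (57 + 25 + 48 + 60)/48 = 190/48

L = 190/48 = 3.9583 bits/symbol


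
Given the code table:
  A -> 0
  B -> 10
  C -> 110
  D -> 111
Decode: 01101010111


Decoding:
0 -> A
110 -> C
10 -> B
10 -> B
111 -> D


Result: ACBBD


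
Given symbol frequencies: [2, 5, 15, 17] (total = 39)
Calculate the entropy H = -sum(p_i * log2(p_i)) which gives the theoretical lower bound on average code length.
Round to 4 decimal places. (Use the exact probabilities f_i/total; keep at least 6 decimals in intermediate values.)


Per-symbol terms -p_i * log2(p_i) with p_i = f_i/39:
  p = 2/39 = 0.051282: log2(p) = -4.285402, -p*log2(p) = 0.219764
  p = 5/39 = 0.128205: log2(p) = -2.963474, -p*log2(p) = 0.379933
  p = 15/39 = 0.384615: log2(p) = -1.378512, -p*log2(p) = 0.530197
  p = 17/39 = 0.435897: log2(p) = -1.197939, -p*log2(p) = 0.522179
H = 0.219764 + 0.379933 + 0.530197 + 0.522179 = 1.652073

H = 1.6521 bits/symbol


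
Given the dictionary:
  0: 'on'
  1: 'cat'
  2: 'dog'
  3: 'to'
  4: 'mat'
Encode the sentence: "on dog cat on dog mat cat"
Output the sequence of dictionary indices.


Look up each word in the dictionary:
  'on' -> 0
  'dog' -> 2
  'cat' -> 1
  'on' -> 0
  'dog' -> 2
  'mat' -> 4
  'cat' -> 1

Encoded: [0, 2, 1, 0, 2, 4, 1]


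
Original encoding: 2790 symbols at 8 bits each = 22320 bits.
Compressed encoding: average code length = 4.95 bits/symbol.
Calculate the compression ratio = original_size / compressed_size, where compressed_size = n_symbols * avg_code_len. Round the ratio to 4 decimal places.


original_size = n_symbols * orig_bits = 2790 * 8 = 22320 bits
compressed_size = n_symbols * avg_code_len = 2790 * 4.95 = 13810.5 bits
ratio = original_size / compressed_size = 22320 / 13810.5 = 1.6162

Compression ratio = 1.6162


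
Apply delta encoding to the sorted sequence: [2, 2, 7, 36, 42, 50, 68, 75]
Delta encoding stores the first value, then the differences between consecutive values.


First value: 2
Deltas:
  2 - 2 = 0
  7 - 2 = 5
  36 - 7 = 29
  42 - 36 = 6
  50 - 42 = 8
  68 - 50 = 18
  75 - 68 = 7


Delta encoded: [2, 0, 5, 29, 6, 8, 18, 7]


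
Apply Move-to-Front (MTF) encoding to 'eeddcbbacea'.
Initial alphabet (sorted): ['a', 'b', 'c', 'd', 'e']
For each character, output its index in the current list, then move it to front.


MTF encoding:
'e': index 4 in ['a', 'b', 'c', 'd', 'e'] -> ['e', 'a', 'b', 'c', 'd']
'e': index 0 in ['e', 'a', 'b', 'c', 'd'] -> ['e', 'a', 'b', 'c', 'd']
'd': index 4 in ['e', 'a', 'b', 'c', 'd'] -> ['d', 'e', 'a', 'b', 'c']
'd': index 0 in ['d', 'e', 'a', 'b', 'c'] -> ['d', 'e', 'a', 'b', 'c']
'c': index 4 in ['d', 'e', 'a', 'b', 'c'] -> ['c', 'd', 'e', 'a', 'b']
'b': index 4 in ['c', 'd', 'e', 'a', 'b'] -> ['b', 'c', 'd', 'e', 'a']
'b': index 0 in ['b', 'c', 'd', 'e', 'a'] -> ['b', 'c', 'd', 'e', 'a']
'a': index 4 in ['b', 'c', 'd', 'e', 'a'] -> ['a', 'b', 'c', 'd', 'e']
'c': index 2 in ['a', 'b', 'c', 'd', 'e'] -> ['c', 'a', 'b', 'd', 'e']
'e': index 4 in ['c', 'a', 'b', 'd', 'e'] -> ['e', 'c', 'a', 'b', 'd']
'a': index 2 in ['e', 'c', 'a', 'b', 'd'] -> ['a', 'e', 'c', 'b', 'd']


Output: [4, 0, 4, 0, 4, 4, 0, 4, 2, 4, 2]


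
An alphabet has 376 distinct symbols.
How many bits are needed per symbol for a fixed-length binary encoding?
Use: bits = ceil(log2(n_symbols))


log2(376) = 8.5546
Bracket: 2^8 = 256 < 376 <= 2^9 = 512
So ceil(log2(376)) = 9

bits = ceil(log2(376)) = ceil(8.5546) = 9 bits


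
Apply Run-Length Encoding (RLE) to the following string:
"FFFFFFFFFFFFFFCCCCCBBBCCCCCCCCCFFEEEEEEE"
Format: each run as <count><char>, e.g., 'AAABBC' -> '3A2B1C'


Scanning runs left to right:
  i=0: run of 'F' x 14 -> '14F'
  i=14: run of 'C' x 5 -> '5C'
  i=19: run of 'B' x 3 -> '3B'
  i=22: run of 'C' x 9 -> '9C'
  i=31: run of 'F' x 2 -> '2F'
  i=33: run of 'E' x 7 -> '7E'

RLE = 14F5C3B9C2F7E


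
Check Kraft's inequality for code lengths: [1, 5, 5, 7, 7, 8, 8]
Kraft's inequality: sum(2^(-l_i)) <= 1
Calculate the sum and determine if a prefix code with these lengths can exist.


Sum = 2^(-1) + 2^(-5) + 2^(-5) + 2^(-7) + 2^(-7) + 2^(-8) + 2^(-8)
    = 0.5 + 0.03125 + 0.03125 + 0.0078125 + 0.0078125 + 0.00390625 + 0.00390625
    = 150/256 = 0.5859375
Since 0.5859375 <= 1, Kraft's inequality IS satisfied.
A prefix code with these lengths CAN exist.

Kraft sum = 0.5859375. Satisfied.


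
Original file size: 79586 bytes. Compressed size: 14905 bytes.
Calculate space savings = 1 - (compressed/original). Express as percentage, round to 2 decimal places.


ratio = compressed/original = 14905/79586 = 0.187282
savings = 1 - ratio = 1 - 0.187282 = 0.812718
as a percentage: 0.812718 * 100 = 81.27%

Space savings = 1 - 14905/79586 = 81.27%


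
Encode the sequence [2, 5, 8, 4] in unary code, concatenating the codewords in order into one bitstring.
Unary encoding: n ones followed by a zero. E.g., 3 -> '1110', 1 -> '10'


Encode each number as n ones followed by a terminating 0:
  2 -> 110 (3 bits)
  5 -> 111110 (6 bits)
  8 -> 111111110 (9 bits)
  4 -> 11110 (5 bits)
Total length = 3 + 6 + 9 + 5 = 23 bits.

Unary([2, 5, 8, 4]) = 11011111011111111011110 (23 bits)


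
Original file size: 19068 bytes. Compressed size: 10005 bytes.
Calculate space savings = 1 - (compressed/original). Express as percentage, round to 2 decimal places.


ratio = compressed/original = 10005/19068 = 0.524701
savings = 1 - ratio = 1 - 0.524701 = 0.475299
as a percentage: 0.475299 * 100 = 47.53%

Space savings = 1 - 10005/19068 = 47.53%


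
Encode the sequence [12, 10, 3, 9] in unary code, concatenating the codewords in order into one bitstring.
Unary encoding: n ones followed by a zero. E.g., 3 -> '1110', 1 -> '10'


Encode each number as n ones followed by a terminating 0:
  12 -> 1111111111110 (13 bits)
  10 -> 11111111110 (11 bits)
  3 -> 1110 (4 bits)
  9 -> 1111111110 (10 bits)
Total length = 13 + 11 + 4 + 10 = 38 bits.

Unary([12, 10, 3, 9]) = 11111111111101111111111011101111111110 (38 bits)


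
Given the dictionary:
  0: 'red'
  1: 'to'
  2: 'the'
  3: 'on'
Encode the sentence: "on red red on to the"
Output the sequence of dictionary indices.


Look up each word in the dictionary:
  'on' -> 3
  'red' -> 0
  'red' -> 0
  'on' -> 3
  'to' -> 1
  'the' -> 2

Encoded: [3, 0, 0, 3, 1, 2]


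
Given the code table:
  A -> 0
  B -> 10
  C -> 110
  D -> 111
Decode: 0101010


Decoding:
0 -> A
10 -> B
10 -> B
10 -> B


Result: ABBB


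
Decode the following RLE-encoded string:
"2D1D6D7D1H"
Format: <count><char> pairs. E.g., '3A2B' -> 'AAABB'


Expanding each <count><char> pair:
  2D -> 'DD'
  1D -> 'D'
  6D -> 'DDDDDD'
  7D -> 'DDDDDDD'
  1H -> 'H'

Decoded = DDDDDDDDDDDDDDDDH


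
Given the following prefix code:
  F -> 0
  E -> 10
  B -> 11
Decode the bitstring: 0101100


Decoding step by step:
Bits 0 -> F
Bits 10 -> E
Bits 11 -> B
Bits 0 -> F
Bits 0 -> F


Decoded message: FEBFF


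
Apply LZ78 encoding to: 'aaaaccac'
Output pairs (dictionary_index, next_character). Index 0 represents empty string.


LZ78 encoding steps:
Dictionary: {0: ''}
Step 1: w='' (idx 0), next='a' -> output (0, 'a'), add 'a' as idx 1
Step 2: w='a' (idx 1), next='a' -> output (1, 'a'), add 'aa' as idx 2
Step 3: w='a' (idx 1), next='c' -> output (1, 'c'), add 'ac' as idx 3
Step 4: w='' (idx 0), next='c' -> output (0, 'c'), add 'c' as idx 4
Step 5: w='ac' (idx 3), end of input -> output (3, '')


Encoded: [(0, 'a'), (1, 'a'), (1, 'c'), (0, 'c'), (3, '')]


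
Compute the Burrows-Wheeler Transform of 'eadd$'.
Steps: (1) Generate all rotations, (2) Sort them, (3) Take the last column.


Rotations (sorted):
  0: $eadd -> last char: d
  1: add$e -> last char: e
  2: d$ead -> last char: d
  3: dd$ea -> last char: a
  4: eadd$ -> last char: $


BWT = deda$


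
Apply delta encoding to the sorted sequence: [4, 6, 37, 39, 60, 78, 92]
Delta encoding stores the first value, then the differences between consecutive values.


First value: 4
Deltas:
  6 - 4 = 2
  37 - 6 = 31
  39 - 37 = 2
  60 - 39 = 21
  78 - 60 = 18
  92 - 78 = 14


Delta encoded: [4, 2, 31, 2, 21, 18, 14]


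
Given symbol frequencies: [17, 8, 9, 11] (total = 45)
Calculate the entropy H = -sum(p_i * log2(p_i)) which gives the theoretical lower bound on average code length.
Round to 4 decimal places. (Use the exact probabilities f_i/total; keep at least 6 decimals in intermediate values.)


Per-symbol terms -p_i * log2(p_i) with p_i = f_i/45:
  p = 17/45 = 0.377778: log2(p) = -1.404390, -p*log2(p) = 0.530547
  p = 8/45 = 0.177778: log2(p) = -2.491853, -p*log2(p) = 0.442996
  p = 9/45 = 0.200000: log2(p) = -2.321928, -p*log2(p) = 0.464386
  p = 11/45 = 0.244444: log2(p) = -2.032421, -p*log2(p) = 0.496814
H = 0.530547 + 0.442996 + 0.464386 + 0.496814 = 1.934743

H = 1.9347 bits/symbol


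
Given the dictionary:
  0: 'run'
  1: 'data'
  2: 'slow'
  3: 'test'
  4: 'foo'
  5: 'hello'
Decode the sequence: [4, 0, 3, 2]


Look up each index in the dictionary:
  4 -> 'foo'
  0 -> 'run'
  3 -> 'test'
  2 -> 'slow'

Decoded: "foo run test slow"


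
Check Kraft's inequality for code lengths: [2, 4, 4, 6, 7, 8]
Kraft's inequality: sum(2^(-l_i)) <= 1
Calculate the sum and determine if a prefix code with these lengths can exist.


Sum = 2^(-2) + 2^(-4) + 2^(-4) + 2^(-6) + 2^(-7) + 2^(-8)
    = 0.25 + 0.0625 + 0.0625 + 0.015625 + 0.0078125 + 0.00390625
    = 103/256 = 0.40234375
Since 0.40234375 <= 1, Kraft's inequality IS satisfied.
A prefix code with these lengths CAN exist.

Kraft sum = 0.40234375. Satisfied.


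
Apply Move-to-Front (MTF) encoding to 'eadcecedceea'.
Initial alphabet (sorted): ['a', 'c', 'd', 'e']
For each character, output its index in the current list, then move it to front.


MTF encoding:
'e': index 3 in ['a', 'c', 'd', 'e'] -> ['e', 'a', 'c', 'd']
'a': index 1 in ['e', 'a', 'c', 'd'] -> ['a', 'e', 'c', 'd']
'd': index 3 in ['a', 'e', 'c', 'd'] -> ['d', 'a', 'e', 'c']
'c': index 3 in ['d', 'a', 'e', 'c'] -> ['c', 'd', 'a', 'e']
'e': index 3 in ['c', 'd', 'a', 'e'] -> ['e', 'c', 'd', 'a']
'c': index 1 in ['e', 'c', 'd', 'a'] -> ['c', 'e', 'd', 'a']
'e': index 1 in ['c', 'e', 'd', 'a'] -> ['e', 'c', 'd', 'a']
'd': index 2 in ['e', 'c', 'd', 'a'] -> ['d', 'e', 'c', 'a']
'c': index 2 in ['d', 'e', 'c', 'a'] -> ['c', 'd', 'e', 'a']
'e': index 2 in ['c', 'd', 'e', 'a'] -> ['e', 'c', 'd', 'a']
'e': index 0 in ['e', 'c', 'd', 'a'] -> ['e', 'c', 'd', 'a']
'a': index 3 in ['e', 'c', 'd', 'a'] -> ['a', 'e', 'c', 'd']


Output: [3, 1, 3, 3, 3, 1, 1, 2, 2, 2, 0, 3]


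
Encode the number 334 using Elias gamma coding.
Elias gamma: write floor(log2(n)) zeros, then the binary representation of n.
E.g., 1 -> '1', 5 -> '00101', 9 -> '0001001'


num_bits = floor(log2(334)) + 1 = 9
leading_zeros = num_bits - 1 = 8
binary(334) = 101001110

Elias gamma(334) = '00000000' + '101001110' = 00000000101001110 (17 bits)


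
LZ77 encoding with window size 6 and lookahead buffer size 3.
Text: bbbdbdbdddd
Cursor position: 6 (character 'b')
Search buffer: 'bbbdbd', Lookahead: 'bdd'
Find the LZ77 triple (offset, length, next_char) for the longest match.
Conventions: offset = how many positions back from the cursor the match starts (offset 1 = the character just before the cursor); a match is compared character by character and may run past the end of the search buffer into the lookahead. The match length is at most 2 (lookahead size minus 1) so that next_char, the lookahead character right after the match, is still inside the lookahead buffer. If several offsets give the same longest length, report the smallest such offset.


Try each offset into the search buffer:
  offset=1 (pos 5, char 'd'): match length 0
  offset=2 (pos 4, char 'b'): match length 2
  offset=3 (pos 3, char 'd'): match length 0
  offset=4 (pos 2, char 'b'): match length 2
  offset=5 (pos 1, char 'b'): match length 1
  offset=6 (pos 0, char 'b'): match length 1
Longest match has length 2, found at offsets 2, 4; take the smallest, offset 2.
next_char = character at position 6 + 2 = 8 -> 'd'

Best match: offset=2, length=2 (matching 'bd' starting at position 4)
LZ77 triple: (2, 2, 'd')


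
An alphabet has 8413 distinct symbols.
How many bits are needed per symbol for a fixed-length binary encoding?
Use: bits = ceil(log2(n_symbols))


log2(8413) = 13.0384
Bracket: 2^13 = 8192 < 8413 <= 2^14 = 16384
So ceil(log2(8413)) = 14

bits = ceil(log2(8413)) = ceil(13.0384) = 14 bits


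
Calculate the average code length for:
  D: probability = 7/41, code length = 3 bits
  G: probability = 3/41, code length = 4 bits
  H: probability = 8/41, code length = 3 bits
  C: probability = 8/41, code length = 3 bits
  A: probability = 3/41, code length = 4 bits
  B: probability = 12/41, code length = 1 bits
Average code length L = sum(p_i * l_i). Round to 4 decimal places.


Weighted contributions p_i * l_i:
  D: (7/41) * 3 = 21/41
  G: (3/41) * 4 = 12/41
  H: (8/41) * 3 = 24/41
  C: (8/41) * 3 = 24/41
  A: (3/41) * 4 = 12/41
  B: (12/41) * 1 = 12/41
Sum = (21 + 12 + 24 + 24 + 12 + 12)/41 = 105/41

L = 105/41 = 2.5610 bits/symbol


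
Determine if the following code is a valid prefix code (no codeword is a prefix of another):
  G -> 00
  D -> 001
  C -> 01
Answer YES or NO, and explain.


Checking each pair (does one codeword prefix another?):
  G='00' vs D='001': prefix -- VIOLATION

NO -- this is NOT a valid prefix code. G (00) is a prefix of D (001).


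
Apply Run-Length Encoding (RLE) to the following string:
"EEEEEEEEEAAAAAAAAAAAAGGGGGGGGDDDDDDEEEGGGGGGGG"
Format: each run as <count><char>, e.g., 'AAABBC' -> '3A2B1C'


Scanning runs left to right:
  i=0: run of 'E' x 9 -> '9E'
  i=9: run of 'A' x 12 -> '12A'
  i=21: run of 'G' x 8 -> '8G'
  i=29: run of 'D' x 6 -> '6D'
  i=35: run of 'E' x 3 -> '3E'
  i=38: run of 'G' x 8 -> '8G'

RLE = 9E12A8G6D3E8G


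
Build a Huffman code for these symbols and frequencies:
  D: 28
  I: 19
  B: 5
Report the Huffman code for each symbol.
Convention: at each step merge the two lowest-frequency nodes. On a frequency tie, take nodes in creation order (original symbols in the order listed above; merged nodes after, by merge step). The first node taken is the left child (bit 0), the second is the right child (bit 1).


Huffman tree construction:
Step 1: Merge B(5) + I(19) = 24
Step 2: Merge (B+I)(24) + D(28) = 52
Read each symbol's code off the tree from the root (left child = 0, right child = 1).

Codes:
  D: 1 (length 1)
  I: 01 (length 2)
  B: 00 (length 2)
Average code length: 76/52 = 1.4615 bits/symbol


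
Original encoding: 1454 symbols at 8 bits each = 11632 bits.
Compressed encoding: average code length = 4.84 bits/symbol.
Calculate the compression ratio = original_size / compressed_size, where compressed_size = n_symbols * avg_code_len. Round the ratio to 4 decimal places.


original_size = n_symbols * orig_bits = 1454 * 8 = 11632 bits
compressed_size = n_symbols * avg_code_len = 1454 * 4.84 = 7037.36 bits
ratio = original_size / compressed_size = 11632 / 7037.36 = 1.6529

Compression ratio = 1.6529


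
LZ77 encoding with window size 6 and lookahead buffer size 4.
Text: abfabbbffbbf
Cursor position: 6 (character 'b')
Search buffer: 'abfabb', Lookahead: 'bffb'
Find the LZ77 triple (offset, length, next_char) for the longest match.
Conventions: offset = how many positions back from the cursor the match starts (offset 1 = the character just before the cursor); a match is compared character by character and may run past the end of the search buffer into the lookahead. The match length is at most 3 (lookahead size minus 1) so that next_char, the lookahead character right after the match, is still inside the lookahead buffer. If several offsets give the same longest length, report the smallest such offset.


Try each offset into the search buffer:
  offset=1 (pos 5, char 'b'): match length 1
  offset=2 (pos 4, char 'b'): match length 1
  offset=3 (pos 3, char 'a'): match length 0
  offset=4 (pos 2, char 'f'): match length 0
  offset=5 (pos 1, char 'b'): match length 2
  offset=6 (pos 0, char 'a'): match length 0
Longest match has length 2 at offset 5.
next_char = character at position 6 + 2 = 8 -> 'f'

Best match: offset=5, length=2 (matching 'bf' starting at position 1)
LZ77 triple: (5, 2, 'f')


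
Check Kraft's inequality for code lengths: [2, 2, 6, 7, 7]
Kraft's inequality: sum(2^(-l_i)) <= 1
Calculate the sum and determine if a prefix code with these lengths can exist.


Sum = 2^(-2) + 2^(-2) + 2^(-6) + 2^(-7) + 2^(-7)
    = 0.25 + 0.25 + 0.015625 + 0.0078125 + 0.0078125
    = 68/128 = 0.53125
Since 0.53125 <= 1, Kraft's inequality IS satisfied.
A prefix code with these lengths CAN exist.

Kraft sum = 0.53125. Satisfied.


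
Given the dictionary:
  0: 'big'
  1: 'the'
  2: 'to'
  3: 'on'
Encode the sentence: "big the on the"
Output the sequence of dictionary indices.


Look up each word in the dictionary:
  'big' -> 0
  'the' -> 1
  'on' -> 3
  'the' -> 1

Encoded: [0, 1, 3, 1]


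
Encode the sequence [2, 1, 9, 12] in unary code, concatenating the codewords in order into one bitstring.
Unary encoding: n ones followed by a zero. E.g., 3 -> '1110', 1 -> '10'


Encode each number as n ones followed by a terminating 0:
  2 -> 110 (3 bits)
  1 -> 10 (2 bits)
  9 -> 1111111110 (10 bits)
  12 -> 1111111111110 (13 bits)
Total length = 3 + 2 + 10 + 13 = 28 bits.

Unary([2, 1, 9, 12]) = 1101011111111101111111111110 (28 bits)


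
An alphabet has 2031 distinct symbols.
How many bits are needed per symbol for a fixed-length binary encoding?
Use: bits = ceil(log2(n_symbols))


log2(2031) = 10.988
Bracket: 2^10 = 1024 < 2031 <= 2^11 = 2048
So ceil(log2(2031)) = 11

bits = ceil(log2(2031)) = ceil(10.988) = 11 bits


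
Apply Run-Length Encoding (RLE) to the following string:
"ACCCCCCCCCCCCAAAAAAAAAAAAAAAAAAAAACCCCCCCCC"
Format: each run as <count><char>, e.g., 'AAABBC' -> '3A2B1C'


Scanning runs left to right:
  i=0: run of 'A' x 1 -> '1A'
  i=1: run of 'C' x 12 -> '12C'
  i=13: run of 'A' x 21 -> '21A'
  i=34: run of 'C' x 9 -> '9C'

RLE = 1A12C21A9C


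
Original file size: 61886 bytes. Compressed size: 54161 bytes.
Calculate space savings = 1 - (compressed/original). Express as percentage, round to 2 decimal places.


ratio = compressed/original = 54161/61886 = 0.875174
savings = 1 - ratio = 1 - 0.875174 = 0.124826
as a percentage: 0.124826 * 100 = 12.48%

Space savings = 1 - 54161/61886 = 12.48%


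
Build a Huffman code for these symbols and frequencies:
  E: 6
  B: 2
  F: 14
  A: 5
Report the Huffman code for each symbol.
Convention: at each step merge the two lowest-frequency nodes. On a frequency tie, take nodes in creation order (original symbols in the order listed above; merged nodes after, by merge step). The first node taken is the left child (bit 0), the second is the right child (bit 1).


Huffman tree construction:
Step 1: Merge B(2) + A(5) = 7
Step 2: Merge E(6) + (B+A)(7) = 13
Step 3: Merge (E+(B+A))(13) + F(14) = 27
Read each symbol's code off the tree from the root (left child = 0, right child = 1).

Codes:
  E: 00 (length 2)
  B: 010 (length 3)
  F: 1 (length 1)
  A: 011 (length 3)
Average code length: 47/27 = 1.7407 bits/symbol


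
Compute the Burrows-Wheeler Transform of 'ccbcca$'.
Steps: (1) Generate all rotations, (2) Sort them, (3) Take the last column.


Rotations (sorted):
  0: $ccbcca -> last char: a
  1: a$ccbcc -> last char: c
  2: bcca$cc -> last char: c
  3: ca$ccbc -> last char: c
  4: cbcca$c -> last char: c
  5: cca$ccb -> last char: b
  6: ccbcca$ -> last char: $


BWT = accccb$


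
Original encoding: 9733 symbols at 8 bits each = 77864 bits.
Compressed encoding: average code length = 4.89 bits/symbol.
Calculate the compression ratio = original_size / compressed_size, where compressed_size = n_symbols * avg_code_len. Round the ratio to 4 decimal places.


original_size = n_symbols * orig_bits = 9733 * 8 = 77864 bits
compressed_size = n_symbols * avg_code_len = 9733 * 4.89 = 47594.37 bits
ratio = original_size / compressed_size = 77864 / 47594.37 = 1.636

Compression ratio = 1.636


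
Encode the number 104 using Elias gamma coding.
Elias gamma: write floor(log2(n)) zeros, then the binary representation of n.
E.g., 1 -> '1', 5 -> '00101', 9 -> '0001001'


num_bits = floor(log2(104)) + 1 = 7
leading_zeros = num_bits - 1 = 6
binary(104) = 1101000

Elias gamma(104) = '000000' + '1101000' = 0000001101000 (13 bits)


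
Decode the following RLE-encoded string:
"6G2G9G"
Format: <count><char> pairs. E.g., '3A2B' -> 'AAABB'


Expanding each <count><char> pair:
  6G -> 'GGGGGG'
  2G -> 'GG'
  9G -> 'GGGGGGGGG'

Decoded = GGGGGGGGGGGGGGGGG


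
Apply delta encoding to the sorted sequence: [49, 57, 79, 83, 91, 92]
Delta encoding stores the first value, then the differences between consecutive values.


First value: 49
Deltas:
  57 - 49 = 8
  79 - 57 = 22
  83 - 79 = 4
  91 - 83 = 8
  92 - 91 = 1


Delta encoded: [49, 8, 22, 4, 8, 1]


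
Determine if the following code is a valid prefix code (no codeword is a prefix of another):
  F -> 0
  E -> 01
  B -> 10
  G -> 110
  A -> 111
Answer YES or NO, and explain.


Checking each pair (does one codeword prefix another?):
  F='0' vs E='01': prefix -- VIOLATION

NO -- this is NOT a valid prefix code. F (0) is a prefix of E (01).


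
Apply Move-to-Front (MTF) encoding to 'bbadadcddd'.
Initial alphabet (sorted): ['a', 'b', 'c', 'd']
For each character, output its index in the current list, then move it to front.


MTF encoding:
'b': index 1 in ['a', 'b', 'c', 'd'] -> ['b', 'a', 'c', 'd']
'b': index 0 in ['b', 'a', 'c', 'd'] -> ['b', 'a', 'c', 'd']
'a': index 1 in ['b', 'a', 'c', 'd'] -> ['a', 'b', 'c', 'd']
'd': index 3 in ['a', 'b', 'c', 'd'] -> ['d', 'a', 'b', 'c']
'a': index 1 in ['d', 'a', 'b', 'c'] -> ['a', 'd', 'b', 'c']
'd': index 1 in ['a', 'd', 'b', 'c'] -> ['d', 'a', 'b', 'c']
'c': index 3 in ['d', 'a', 'b', 'c'] -> ['c', 'd', 'a', 'b']
'd': index 1 in ['c', 'd', 'a', 'b'] -> ['d', 'c', 'a', 'b']
'd': index 0 in ['d', 'c', 'a', 'b'] -> ['d', 'c', 'a', 'b']
'd': index 0 in ['d', 'c', 'a', 'b'] -> ['d', 'c', 'a', 'b']


Output: [1, 0, 1, 3, 1, 1, 3, 1, 0, 0]


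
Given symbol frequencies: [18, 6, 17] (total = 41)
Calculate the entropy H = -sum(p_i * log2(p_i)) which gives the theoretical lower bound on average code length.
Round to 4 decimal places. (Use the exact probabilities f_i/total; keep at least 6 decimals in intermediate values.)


Per-symbol terms -p_i * log2(p_i) with p_i = f_i/41:
  p = 18/41 = 0.439024: log2(p) = -1.187627, -p*log2(p) = 0.521397
  p = 6/41 = 0.146341: log2(p) = -2.772590, -p*log2(p) = 0.405745
  p = 17/41 = 0.414634: log2(p) = -1.270089, -p*log2(p) = 0.526622
H = 0.521397 + 0.405745 + 0.526622 = 1.453764

H = 1.4538 bits/symbol


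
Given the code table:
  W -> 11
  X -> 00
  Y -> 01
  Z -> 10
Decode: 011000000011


Decoding:
01 -> Y
10 -> Z
00 -> X
00 -> X
00 -> X
11 -> W


Result: YZXXXW


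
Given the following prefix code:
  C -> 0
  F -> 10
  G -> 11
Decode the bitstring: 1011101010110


Decoding step by step:
Bits 10 -> F
Bits 11 -> G
Bits 10 -> F
Bits 10 -> F
Bits 10 -> F
Bits 11 -> G
Bits 0 -> C


Decoded message: FGFFFGC


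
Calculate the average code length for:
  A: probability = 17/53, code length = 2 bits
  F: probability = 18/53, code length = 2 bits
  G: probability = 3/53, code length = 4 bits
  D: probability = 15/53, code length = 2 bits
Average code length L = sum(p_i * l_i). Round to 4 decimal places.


Weighted contributions p_i * l_i:
  A: (17/53) * 2 = 34/53
  F: (18/53) * 2 = 36/53
  G: (3/53) * 4 = 12/53
  D: (15/53) * 2 = 30/53
Sum = (34 + 36 + 12 + 30)/53 = 112/53

L = 112/53 = 2.1132 bits/symbol


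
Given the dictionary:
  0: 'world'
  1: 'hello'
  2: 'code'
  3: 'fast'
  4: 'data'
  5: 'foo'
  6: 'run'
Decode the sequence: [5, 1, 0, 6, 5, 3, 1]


Look up each index in the dictionary:
  5 -> 'foo'
  1 -> 'hello'
  0 -> 'world'
  6 -> 'run'
  5 -> 'foo'
  3 -> 'fast'
  1 -> 'hello'

Decoded: "foo hello world run foo fast hello"


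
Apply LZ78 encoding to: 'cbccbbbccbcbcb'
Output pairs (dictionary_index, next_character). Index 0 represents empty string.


LZ78 encoding steps:
Dictionary: {0: ''}
Step 1: w='' (idx 0), next='c' -> output (0, 'c'), add 'c' as idx 1
Step 2: w='' (idx 0), next='b' -> output (0, 'b'), add 'b' as idx 2
Step 3: w='c' (idx 1), next='c' -> output (1, 'c'), add 'cc' as idx 3
Step 4: w='b' (idx 2), next='b' -> output (2, 'b'), add 'bb' as idx 4
Step 5: w='b' (idx 2), next='c' -> output (2, 'c'), add 'bc' as idx 5
Step 6: w='c' (idx 1), next='b' -> output (1, 'b'), add 'cb' as idx 6
Step 7: w='cb' (idx 6), next='c' -> output (6, 'c'), add 'cbc' as idx 7
Step 8: w='b' (idx 2), end of input -> output (2, '')


Encoded: [(0, 'c'), (0, 'b'), (1, 'c'), (2, 'b'), (2, 'c'), (1, 'b'), (6, 'c'), (2, '')]


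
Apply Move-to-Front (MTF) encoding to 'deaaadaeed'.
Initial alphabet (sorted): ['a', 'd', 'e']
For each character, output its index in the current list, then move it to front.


MTF encoding:
'd': index 1 in ['a', 'd', 'e'] -> ['d', 'a', 'e']
'e': index 2 in ['d', 'a', 'e'] -> ['e', 'd', 'a']
'a': index 2 in ['e', 'd', 'a'] -> ['a', 'e', 'd']
'a': index 0 in ['a', 'e', 'd'] -> ['a', 'e', 'd']
'a': index 0 in ['a', 'e', 'd'] -> ['a', 'e', 'd']
'd': index 2 in ['a', 'e', 'd'] -> ['d', 'a', 'e']
'a': index 1 in ['d', 'a', 'e'] -> ['a', 'd', 'e']
'e': index 2 in ['a', 'd', 'e'] -> ['e', 'a', 'd']
'e': index 0 in ['e', 'a', 'd'] -> ['e', 'a', 'd']
'd': index 2 in ['e', 'a', 'd'] -> ['d', 'e', 'a']


Output: [1, 2, 2, 0, 0, 2, 1, 2, 0, 2]
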